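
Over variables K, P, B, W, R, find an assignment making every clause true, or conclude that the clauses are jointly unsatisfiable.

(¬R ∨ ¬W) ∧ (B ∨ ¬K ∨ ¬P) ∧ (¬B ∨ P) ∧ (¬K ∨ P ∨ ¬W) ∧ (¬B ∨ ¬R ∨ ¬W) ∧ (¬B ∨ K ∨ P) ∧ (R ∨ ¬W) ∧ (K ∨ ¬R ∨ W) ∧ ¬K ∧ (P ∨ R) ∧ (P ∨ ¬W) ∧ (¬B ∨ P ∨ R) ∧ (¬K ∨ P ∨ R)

K=F, P=T, B=F, W=F, R=F

Unit clause (¬K) forces K = False.
Set P = True.
Set B = False.
Try W = True:
  (¬R ∨ ¬W) forces R = False.
  clause (R ∨ ¬W) is falsified — backtrack.
So W = False.
  then (K ∨ ¬R ∨ W) forces R = False.
All clauses satisfied.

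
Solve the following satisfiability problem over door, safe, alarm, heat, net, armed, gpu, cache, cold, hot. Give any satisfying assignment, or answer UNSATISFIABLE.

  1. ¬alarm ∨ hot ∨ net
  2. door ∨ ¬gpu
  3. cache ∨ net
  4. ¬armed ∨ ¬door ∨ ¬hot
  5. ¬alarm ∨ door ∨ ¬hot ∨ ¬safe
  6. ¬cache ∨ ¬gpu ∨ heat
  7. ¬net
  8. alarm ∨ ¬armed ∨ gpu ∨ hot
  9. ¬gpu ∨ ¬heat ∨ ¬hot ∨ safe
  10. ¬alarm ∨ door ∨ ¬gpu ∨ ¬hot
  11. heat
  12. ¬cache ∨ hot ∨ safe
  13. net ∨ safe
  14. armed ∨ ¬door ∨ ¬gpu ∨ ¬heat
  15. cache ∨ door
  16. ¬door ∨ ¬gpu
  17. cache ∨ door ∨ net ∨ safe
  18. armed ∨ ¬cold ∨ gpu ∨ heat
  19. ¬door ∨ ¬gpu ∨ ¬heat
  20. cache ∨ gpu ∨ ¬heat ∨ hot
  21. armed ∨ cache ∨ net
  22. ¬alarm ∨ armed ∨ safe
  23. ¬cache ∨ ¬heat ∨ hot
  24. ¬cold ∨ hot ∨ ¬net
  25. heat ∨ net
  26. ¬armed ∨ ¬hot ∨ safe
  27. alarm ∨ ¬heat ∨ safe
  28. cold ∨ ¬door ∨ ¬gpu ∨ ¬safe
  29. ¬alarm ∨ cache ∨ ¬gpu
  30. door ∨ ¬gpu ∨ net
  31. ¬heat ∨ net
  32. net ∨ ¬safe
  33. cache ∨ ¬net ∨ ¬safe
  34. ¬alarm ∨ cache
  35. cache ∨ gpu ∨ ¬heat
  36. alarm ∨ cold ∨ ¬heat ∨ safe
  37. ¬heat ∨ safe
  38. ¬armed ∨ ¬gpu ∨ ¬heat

UNSATISFIABLE

Case heat = True:
  (¬net) forces net = False.
  Clause (¬heat ∨ net) is falsified — contradiction.
Case heat = False:
  Clause (heat) is falsified — contradiction.
Both cases fail, so the formula is unsatisfiable.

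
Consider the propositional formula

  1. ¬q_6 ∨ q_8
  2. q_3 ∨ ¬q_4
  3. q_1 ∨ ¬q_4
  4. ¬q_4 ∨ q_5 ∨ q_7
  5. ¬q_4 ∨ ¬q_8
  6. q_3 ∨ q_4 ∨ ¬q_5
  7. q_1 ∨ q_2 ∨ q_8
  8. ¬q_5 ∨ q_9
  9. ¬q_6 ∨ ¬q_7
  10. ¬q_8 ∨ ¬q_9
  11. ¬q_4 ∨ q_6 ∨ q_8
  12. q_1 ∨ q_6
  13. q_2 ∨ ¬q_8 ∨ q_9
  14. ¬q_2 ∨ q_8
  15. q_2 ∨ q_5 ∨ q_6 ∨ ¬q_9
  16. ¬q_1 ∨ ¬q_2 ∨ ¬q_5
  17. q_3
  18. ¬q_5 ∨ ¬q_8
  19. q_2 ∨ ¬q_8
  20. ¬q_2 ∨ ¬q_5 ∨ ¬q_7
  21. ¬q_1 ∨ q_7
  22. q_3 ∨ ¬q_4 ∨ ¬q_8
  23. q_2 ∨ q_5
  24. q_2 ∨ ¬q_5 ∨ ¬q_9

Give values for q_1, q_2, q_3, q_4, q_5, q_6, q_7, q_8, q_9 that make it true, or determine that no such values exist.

q_1 = True, q_2 = True, q_3 = True, q_4 = False, q_5 = False, q_6 = False, q_7 = True, q_8 = True, q_9 = False

Unit clause (q_3) forces q_3 = True.
Set q_1 = True.
  then (¬q_1 ∨ q_7) forces q_7 = True.
  then (¬q_6 ∨ ¬q_7) forces q_6 = False.
Try q_2 = False:
  (q_2 ∨ ¬q_8) forces q_8 = False.
  (¬q_4 ∨ q_6 ∨ q_8) forces q_4 = False.
  (q_2 ∨ q_5) forces q_5 = True.
  (¬q_5 ∨ q_9) forces q_9 = True.
  clause (q_2 ∨ ¬q_5 ∨ ¬q_9) is falsified — backtrack.
So q_2 = True.
  then (¬q_2 ∨ q_8) forces q_8 = True.
  then (¬q_1 ∨ ¬q_2 ∨ ¬q_5) forces q_5 = False.
  then (¬q_4 ∨ ¬q_8) forces q_4 = False.
  then (¬q_8 ∨ ¬q_9) forces q_9 = False.
All clauses satisfied.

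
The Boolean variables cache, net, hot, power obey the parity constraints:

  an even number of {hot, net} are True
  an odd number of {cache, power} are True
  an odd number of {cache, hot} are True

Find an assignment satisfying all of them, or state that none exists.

cache = True, net = False, hot = False, power = False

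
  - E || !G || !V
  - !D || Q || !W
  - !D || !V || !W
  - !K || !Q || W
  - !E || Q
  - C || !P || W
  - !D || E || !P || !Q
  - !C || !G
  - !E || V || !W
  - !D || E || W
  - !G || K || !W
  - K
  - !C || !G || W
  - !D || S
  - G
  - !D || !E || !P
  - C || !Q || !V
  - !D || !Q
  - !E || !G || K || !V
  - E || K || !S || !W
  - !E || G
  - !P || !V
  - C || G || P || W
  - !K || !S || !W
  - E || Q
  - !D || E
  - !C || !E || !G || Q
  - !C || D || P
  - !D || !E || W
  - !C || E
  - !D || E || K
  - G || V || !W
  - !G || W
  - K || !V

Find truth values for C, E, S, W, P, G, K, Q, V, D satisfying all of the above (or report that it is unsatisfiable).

C = False, E = False, S = False, W = True, P = True, G = True, K = True, Q = True, V = False, D = False

Unit clause (K) forces K = True.
Unit clause (G) forces G = True.
In (!G || W) only W is left, so W = True.
In (!C || !G) only !C is left, so C = False.
In (!K || !S || !W) only !S is left, so S = False.
In (!D || S) only !D is left, so D = False.
Set E = False.
  then (E || !G || !V) forces V = False.
  then (E || Q) forces Q = True.
Set P = True.
All clauses satisfied.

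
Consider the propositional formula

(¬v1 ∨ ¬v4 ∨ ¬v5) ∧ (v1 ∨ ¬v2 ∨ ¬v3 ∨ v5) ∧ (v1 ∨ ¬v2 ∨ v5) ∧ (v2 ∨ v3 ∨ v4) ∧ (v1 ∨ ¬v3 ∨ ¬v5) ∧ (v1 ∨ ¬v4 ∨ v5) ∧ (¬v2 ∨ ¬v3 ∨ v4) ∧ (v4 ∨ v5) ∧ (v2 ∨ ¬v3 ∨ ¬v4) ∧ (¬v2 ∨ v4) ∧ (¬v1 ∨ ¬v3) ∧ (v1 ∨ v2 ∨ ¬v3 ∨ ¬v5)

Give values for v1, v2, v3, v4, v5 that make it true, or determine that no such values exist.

v1 = True; v2 = True; v3 = False; v4 = True; v5 = False

Set v1 = True.
  then (¬v1 ∨ ¬v3) forces v3 = False.
Set v2 = True.
  then (¬v2 ∨ v4) forces v4 = True.
  then (¬v1 ∨ ¬v4 ∨ ¬v5) forces v5 = False.
All clauses satisfied.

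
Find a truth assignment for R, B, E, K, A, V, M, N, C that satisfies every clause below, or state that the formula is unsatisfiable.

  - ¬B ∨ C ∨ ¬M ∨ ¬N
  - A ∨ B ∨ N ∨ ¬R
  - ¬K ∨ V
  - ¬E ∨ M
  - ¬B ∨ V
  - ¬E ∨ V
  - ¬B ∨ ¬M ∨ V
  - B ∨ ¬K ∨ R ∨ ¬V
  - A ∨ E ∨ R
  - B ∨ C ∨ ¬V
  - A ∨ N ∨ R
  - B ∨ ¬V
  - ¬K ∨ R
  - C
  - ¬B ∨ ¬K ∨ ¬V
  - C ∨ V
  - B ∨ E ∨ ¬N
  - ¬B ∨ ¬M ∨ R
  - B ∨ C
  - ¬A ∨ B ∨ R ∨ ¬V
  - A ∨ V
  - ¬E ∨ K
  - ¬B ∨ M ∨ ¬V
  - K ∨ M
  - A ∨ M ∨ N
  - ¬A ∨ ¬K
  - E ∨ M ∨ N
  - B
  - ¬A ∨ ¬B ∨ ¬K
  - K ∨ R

R=T; B=T; E=F; K=F; A=F; V=T; M=T; N=F; C=T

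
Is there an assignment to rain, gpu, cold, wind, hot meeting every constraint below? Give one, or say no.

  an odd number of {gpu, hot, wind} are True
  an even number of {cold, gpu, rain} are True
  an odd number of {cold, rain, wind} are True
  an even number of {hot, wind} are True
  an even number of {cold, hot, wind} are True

rain: True, gpu: True, cold: False, wind: False, hot: False

{gpu, hot, wind}: 1 true → odd ✓
{cold, gpu, rain}: 2 true → even ✓
{cold, rain, wind}: 1 true → odd ✓
{hot, wind}: 0 true → even ✓
{cold, hot, wind}: 0 true → even ✓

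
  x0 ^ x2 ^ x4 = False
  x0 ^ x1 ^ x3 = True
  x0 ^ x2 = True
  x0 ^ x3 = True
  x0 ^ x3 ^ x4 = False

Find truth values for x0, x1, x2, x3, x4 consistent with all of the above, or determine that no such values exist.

x0 = True, x1 = False, x2 = False, x3 = False, x4 = True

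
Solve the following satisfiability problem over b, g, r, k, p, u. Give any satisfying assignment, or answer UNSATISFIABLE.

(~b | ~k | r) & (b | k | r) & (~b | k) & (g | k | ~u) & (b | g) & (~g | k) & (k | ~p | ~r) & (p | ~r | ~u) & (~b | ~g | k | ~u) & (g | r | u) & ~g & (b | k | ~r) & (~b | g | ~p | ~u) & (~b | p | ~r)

Unit clause (~g) forces g = False.
In (b | g) only b is left, so b = True.
In (~b | k) only k is left, so k = True.
In (~b | ~k | r) only r is left, so r = True.
In (~b | p | ~r) only p is left, so p = True.
In (~b | g | ~p | ~u) only ~u is left, so u = False.
All clauses satisfied.

b=T, g=F, r=T, k=T, p=T, u=F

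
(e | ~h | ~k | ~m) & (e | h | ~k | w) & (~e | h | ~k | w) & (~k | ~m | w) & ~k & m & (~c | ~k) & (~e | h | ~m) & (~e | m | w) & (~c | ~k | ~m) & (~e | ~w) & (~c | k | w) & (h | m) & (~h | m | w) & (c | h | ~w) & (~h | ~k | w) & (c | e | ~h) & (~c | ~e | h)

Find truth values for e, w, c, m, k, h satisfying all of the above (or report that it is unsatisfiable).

Unit clause (~k) forces k = False.
Unit clause (m) forces m = True.
Set e = False.
Set w = True.
Try c = False:
  (c | h | ~w) forces h = True.
  clause (c | e | ~h) is falsified — backtrack.
So c = True.
Set h = True.
All clauses satisfied.

e=F, w=T, c=T, m=T, k=F, h=T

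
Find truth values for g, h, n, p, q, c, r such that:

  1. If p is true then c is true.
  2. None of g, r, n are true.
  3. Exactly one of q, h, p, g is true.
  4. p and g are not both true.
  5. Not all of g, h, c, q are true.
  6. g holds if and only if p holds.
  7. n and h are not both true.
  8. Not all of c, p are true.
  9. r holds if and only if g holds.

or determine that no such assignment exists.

g = False, h = False, n = False, p = False, q = True, c = True, r = False

  (1) p=F ⇒ c: vacuous ✓
  (2) {g, r, n}: 0 true — none ✓
  (3) {q, h, p, g}: 1 true — exactly one ✓
  (4) p=F, g=F — not both ✓
  (5) {g, h, c, q}: 2/4 true — not all ✓
  (6) g=F, p=F — same ✓
  (7) n=F, h=F — not both ✓
  (8) {c, p}: 1/2 true — not all ✓
  (9) r=F, g=F — same ✓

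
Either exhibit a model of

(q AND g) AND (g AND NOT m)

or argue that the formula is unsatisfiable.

q = True, m = False, g = True

  q AND g = True
  g AND NOT m = True
    NOT m = True
Both conjuncts True, so the formula holds.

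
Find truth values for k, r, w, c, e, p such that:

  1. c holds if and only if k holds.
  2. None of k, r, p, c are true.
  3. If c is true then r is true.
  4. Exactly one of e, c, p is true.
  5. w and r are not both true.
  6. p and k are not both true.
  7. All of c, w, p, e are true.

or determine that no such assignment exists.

The formula is unsatisfiable.

Case c = True:
  Constraint (2) is violated (c=T) — contradiction.
Case c = False:
  Constraint (7) is violated (c=F) — contradiction.
Both cases fail — unsatisfiable.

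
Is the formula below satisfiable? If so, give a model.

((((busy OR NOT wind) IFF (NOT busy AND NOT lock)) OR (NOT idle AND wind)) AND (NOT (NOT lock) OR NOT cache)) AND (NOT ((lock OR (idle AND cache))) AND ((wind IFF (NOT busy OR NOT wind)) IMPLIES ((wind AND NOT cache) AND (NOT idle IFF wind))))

cache: False, idle: False, lock: False, busy: False, wind: False

  (((busy OR NOT wind) IFF (NOT busy AND NOT lock)) OR (NOT idle AND wind)) AND (NOT (NOT lock) OR NOT cache) = True
    ((busy OR NOT wind) IFF (NOT busy AND NOT lock)) OR (NOT idle AND wind) = True
      (busy OR NOT wind) IFF (NOT busy AND NOT lock) = True
        busy OR NOT wind = True
          NOT wind = True
        NOT busy AND NOT lock = True
          NOT busy = True
          NOT lock = True
      NOT idle AND wind = False
        NOT idle = True
    NOT (NOT lock) OR NOT cache = True
      NOT (NOT lock) = False
        NOT lock = True
      NOT cache = True
  NOT ((lock OR (idle AND cache))) AND ((wind IFF (NOT busy OR NOT wind)) IMPLIES ((wind AND NOT cache) AND (NOT idle IFF wind))) = True
    NOT ((lock OR (idle AND cache))) = True
      lock OR (idle AND cache) = False
        idle AND cache = False
    (wind IFF (NOT busy OR NOT wind)) IMPLIES ((wind AND NOT cache) AND (NOT idle IFF wind)) = True
      wind IFF (NOT busy OR NOT wind) = False
        NOT busy OR NOT wind = True
          NOT busy = True
          NOT wind = True
      (wind AND NOT cache) AND (NOT idle IFF wind) = False
        wind AND NOT cache = False
          NOT cache = True
        NOT idle IFF wind = False
          NOT idle = True
Both conjuncts True, so the formula holds.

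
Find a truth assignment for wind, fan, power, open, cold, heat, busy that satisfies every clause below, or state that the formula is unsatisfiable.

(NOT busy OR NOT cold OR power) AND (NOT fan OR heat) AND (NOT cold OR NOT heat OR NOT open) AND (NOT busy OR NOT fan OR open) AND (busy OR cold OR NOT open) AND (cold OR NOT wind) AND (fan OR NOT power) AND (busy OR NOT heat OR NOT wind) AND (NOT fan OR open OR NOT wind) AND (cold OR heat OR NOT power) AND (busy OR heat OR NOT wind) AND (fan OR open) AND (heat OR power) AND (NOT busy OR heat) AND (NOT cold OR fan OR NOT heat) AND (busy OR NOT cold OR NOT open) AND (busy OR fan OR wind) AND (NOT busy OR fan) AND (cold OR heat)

Set wind = False.
Set fan = True.
  then (NOT fan OR heat) forces heat = True.
Set power = False.
Set open = True.
  then (NOT cold OR NOT heat OR NOT open) forces cold = False.
  then (busy OR cold OR NOT open) forces busy = True.
All clauses satisfied.

wind: False, fan: True, power: False, open: True, cold: False, heat: True, busy: True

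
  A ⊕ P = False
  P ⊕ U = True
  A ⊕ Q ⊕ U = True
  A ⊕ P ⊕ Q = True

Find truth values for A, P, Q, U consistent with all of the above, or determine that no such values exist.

UNSATISFIABLE

Adding constraints 2, 3, 4 mod 2: every variable appears an even number of times on the left, so the left side is 0.
But the right sides sum to 1 (mod 2). 0 ≠ 1 — the system is inconsistent.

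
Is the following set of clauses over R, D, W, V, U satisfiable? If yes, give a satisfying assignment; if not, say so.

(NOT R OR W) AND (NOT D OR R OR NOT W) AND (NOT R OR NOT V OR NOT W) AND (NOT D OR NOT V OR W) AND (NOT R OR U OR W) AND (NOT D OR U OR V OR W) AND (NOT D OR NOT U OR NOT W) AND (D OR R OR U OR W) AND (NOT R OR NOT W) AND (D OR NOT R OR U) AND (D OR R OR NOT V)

R=F, D=T, W=F, V=F, U=T

Set R = False.
Set D = True.
  then (NOT D OR R OR NOT W) forces W = False.
  then (NOT D OR NOT V OR W) forces V = False.
  then (NOT D OR U OR V OR W) forces U = True.
All clauses satisfied.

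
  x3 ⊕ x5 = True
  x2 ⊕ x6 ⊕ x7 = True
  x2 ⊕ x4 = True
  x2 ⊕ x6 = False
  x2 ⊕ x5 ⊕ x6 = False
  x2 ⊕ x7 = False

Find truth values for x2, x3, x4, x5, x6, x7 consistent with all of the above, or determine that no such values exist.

x2 = True, x3 = True, x4 = False, x5 = False, x6 = True, x7 = True

x3 ⊕ x5 = T ⊕ F = True ✓
x2 ⊕ x6 ⊕ x7 = T ⊕ T ⊕ T = True ✓
x2 ⊕ x4 = T ⊕ F = True ✓
x2 ⊕ x6 = T ⊕ T = False ✓
x2 ⊕ x5 ⊕ x6 = T ⊕ F ⊕ T = False ✓
x2 ⊕ x7 = T ⊕ T = False ✓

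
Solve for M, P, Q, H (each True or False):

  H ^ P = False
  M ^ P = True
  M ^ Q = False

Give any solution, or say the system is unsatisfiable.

M = True, P = False, Q = True, H = False

H ^ P = F ^ F = False ✓
M ^ P = T ^ F = True ✓
M ^ Q = T ^ T = False ✓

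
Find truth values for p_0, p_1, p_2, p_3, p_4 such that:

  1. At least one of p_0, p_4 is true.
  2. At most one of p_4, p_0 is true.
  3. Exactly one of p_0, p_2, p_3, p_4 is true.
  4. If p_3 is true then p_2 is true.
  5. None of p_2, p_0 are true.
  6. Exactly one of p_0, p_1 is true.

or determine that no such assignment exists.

p_0 = False, p_1 = True, p_2 = False, p_3 = False, p_4 = True

  (1) {p_0, p_4}: 1 true — at least one ✓
  (2) {p_4, p_0}: 1 true — at most one ✓
  (3) {p_0, p_2, p_3, p_4}: 1 true — exactly one ✓
  (4) p_3=F ⇒ p_2: vacuous ✓
  (5) {p_2, p_0}: 0 true — none ✓
  (6) {p_0, p_1}: 1 true — exactly one ✓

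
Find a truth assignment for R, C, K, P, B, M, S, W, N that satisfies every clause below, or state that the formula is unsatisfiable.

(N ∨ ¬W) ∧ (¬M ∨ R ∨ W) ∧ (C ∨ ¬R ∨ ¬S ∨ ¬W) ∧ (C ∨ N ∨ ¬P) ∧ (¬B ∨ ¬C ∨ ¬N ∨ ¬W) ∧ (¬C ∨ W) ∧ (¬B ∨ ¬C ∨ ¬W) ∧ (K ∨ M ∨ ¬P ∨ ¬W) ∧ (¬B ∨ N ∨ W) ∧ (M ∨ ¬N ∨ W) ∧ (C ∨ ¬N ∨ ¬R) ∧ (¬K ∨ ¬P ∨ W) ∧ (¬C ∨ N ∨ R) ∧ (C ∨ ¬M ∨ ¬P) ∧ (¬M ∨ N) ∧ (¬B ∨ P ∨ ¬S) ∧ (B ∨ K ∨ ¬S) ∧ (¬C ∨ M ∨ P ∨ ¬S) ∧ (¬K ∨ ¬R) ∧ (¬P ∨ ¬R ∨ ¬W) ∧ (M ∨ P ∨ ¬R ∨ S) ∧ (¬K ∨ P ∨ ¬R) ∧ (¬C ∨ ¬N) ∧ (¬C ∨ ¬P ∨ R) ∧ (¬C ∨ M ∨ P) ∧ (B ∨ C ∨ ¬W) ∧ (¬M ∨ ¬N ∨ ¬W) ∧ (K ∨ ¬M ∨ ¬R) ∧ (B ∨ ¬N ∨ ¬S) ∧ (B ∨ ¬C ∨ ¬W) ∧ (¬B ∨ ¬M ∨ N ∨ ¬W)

R = False, C = False, K = True, P = True, B = True, M = False, S = True, W = True, N = True

Set R = False.
Try C = True:
  (¬C ∨ W) forces W = True.
  (N ∨ ¬W) forces N = True.
  clause (¬C ∨ ¬N) is falsified — backtrack.
So C = False.
Set K = True.
Set P = True.
  then (C ∨ N ∨ ¬P) forces N = True.
  then (¬K ∨ ¬P ∨ W) forces W = True.
  then (C ∨ ¬M ∨ ¬P) forces M = False.
  then (B ∨ C ∨ ¬W) forces B = True.
Set S = True.
All clauses satisfied.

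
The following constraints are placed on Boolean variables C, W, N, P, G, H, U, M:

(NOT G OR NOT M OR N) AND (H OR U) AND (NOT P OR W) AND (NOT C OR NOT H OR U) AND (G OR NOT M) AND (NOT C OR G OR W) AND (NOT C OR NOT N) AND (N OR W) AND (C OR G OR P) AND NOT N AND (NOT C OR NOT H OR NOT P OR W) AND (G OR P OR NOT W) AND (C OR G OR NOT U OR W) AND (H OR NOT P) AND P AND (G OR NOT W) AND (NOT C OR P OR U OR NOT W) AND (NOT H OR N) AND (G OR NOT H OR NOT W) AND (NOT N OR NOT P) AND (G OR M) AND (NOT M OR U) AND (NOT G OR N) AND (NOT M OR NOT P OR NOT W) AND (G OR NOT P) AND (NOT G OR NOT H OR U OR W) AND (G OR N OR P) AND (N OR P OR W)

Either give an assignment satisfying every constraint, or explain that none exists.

Case G = True:
  (NOT N) forces N = False.
  Clause (NOT G OR N) is falsified — contradiction.
Case G = False:
  (G OR NOT M) forces M = False.
  Clause (G OR M) is falsified — contradiction.
Both cases fail, so the formula is unsatisfiable.

UNSATISFIABLE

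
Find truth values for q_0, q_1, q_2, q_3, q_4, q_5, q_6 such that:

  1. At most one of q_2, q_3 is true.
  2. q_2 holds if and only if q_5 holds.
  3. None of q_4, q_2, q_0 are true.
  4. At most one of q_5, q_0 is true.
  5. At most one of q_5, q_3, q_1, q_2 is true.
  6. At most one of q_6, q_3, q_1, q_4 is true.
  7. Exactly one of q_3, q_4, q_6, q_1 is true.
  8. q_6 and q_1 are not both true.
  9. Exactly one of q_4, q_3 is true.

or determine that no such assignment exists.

q_0=F; q_1=F; q_2=F; q_3=T; q_4=F; q_5=F; q_6=F

  (1) {q_2, q_3}: 1 true — at most one ✓
  (2) q_2=F, q_5=F — same ✓
  (3) {q_4, q_2, q_0}: 0 true — none ✓
  (4) {q_5, q_0}: 0 true — at most one ✓
  (5) {q_5, q_3, q_1, q_2}: 1 true — at most one ✓
  (6) {q_6, q_3, q_1, q_4}: 1 true — at most one ✓
  (7) {q_3, q_4, q_6, q_1}: 1 true — exactly one ✓
  (8) q_6=F, q_1=F — not both ✓
  (9) {q_4, q_3}: 1 true — exactly one ✓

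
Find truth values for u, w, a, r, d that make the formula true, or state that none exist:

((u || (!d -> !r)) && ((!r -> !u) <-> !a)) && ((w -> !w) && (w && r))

Case w = True: the conjunct w -> !w becomes True -> !True = False.
Case w = False: the conjunct w is False.
Both cases fail — unsatisfiable.

Unsatisfiable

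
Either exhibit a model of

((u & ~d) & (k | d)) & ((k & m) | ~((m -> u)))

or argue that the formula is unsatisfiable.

d = False; k = True; m = True; u = True

  (u & ~d) & (k | d) = True
    u & ~d = True
      ~d = True
    k | d = True
  (k & m) | ~((m -> u)) = True
    k & m = True
    ~((m -> u)) = False
      m -> u = True
Both conjuncts True, so the formula holds.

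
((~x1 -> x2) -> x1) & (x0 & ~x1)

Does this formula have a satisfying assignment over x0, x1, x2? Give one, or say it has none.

x0 = True; x1 = False; x2 = False

  (~x1 -> x2) -> x1 = True
    ~x1 -> x2 = False
      ~x1 = True
  x0 & ~x1 = True
    ~x1 = True
Both conjuncts True, so the formula holds.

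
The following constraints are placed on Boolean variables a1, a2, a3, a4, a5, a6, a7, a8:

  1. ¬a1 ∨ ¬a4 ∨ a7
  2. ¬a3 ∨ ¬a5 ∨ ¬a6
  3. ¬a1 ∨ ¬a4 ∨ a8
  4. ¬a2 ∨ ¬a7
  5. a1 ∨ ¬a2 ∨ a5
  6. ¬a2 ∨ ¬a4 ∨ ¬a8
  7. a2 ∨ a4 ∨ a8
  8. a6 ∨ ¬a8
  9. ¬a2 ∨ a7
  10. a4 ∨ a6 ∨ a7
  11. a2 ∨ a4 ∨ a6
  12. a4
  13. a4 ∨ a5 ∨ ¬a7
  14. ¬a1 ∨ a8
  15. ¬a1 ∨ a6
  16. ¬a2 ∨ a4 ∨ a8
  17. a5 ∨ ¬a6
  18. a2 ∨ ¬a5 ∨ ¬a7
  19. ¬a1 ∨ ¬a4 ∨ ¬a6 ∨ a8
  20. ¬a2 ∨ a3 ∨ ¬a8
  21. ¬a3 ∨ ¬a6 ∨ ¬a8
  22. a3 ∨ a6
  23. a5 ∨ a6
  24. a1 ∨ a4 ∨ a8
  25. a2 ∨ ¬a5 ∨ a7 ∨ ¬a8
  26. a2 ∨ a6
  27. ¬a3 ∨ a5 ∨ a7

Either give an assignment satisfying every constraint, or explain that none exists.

Unit clause (a4) forces a4 = True.
Set a1 = False.
Try a2 = True:
  (¬a2 ∨ ¬a7) forces a7 = False.
  clause (¬a2 ∨ a7) is falsified — backtrack.
So a2 = False.
  then (a2 ∨ a6) forces a6 = True.
  then (a5 ∨ ¬a6) forces a5 = True.
  then (a2 ∨ ¬a5 ∨ ¬a7) forces a7 = False.
  then (a2 ∨ ¬a5 ∨ a7 ∨ ¬a8) forces a8 = False.
  then (¬a3 ∨ ¬a5 ∨ ¬a6) forces a3 = False.
All clauses satisfied.

a1 = False, a2 = False, a3 = False, a4 = True, a5 = True, a6 = True, a7 = False, a8 = False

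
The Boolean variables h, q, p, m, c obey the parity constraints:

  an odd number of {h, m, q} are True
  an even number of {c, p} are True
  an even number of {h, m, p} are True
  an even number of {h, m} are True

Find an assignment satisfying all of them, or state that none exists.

h=T, q=T, p=F, m=T, c=F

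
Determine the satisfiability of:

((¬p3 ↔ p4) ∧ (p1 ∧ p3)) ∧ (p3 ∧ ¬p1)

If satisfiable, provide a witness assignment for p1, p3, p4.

Case p1 = True: the conjunct ¬p1 is False.
Case p1 = False: the conjunct p1 is False.
Both cases fail — unsatisfiable.

The formula is unsatisfiable.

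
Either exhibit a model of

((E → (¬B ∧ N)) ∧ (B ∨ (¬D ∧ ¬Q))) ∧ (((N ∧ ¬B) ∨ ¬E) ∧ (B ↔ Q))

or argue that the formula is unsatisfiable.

Q = True, B = True, E = False, N = True, D = True

  (E → (¬B ∧ N)) ∧ (B ∨ (¬D ∧ ¬Q)) = True
    E → (¬B ∧ N) = True
      ¬B ∧ N = False
        ¬B = False
    B ∨ (¬D ∧ ¬Q) = True
      ¬D ∧ ¬Q = False
        ¬D = False
        ¬Q = False
  ((N ∧ ¬B) ∨ ¬E) ∧ (B ↔ Q) = True
    (N ∧ ¬B) ∨ ¬E = True
      N ∧ ¬B = False
        ¬B = False
      ¬E = True
    B ↔ Q = True
Both conjuncts True, so the formula holds.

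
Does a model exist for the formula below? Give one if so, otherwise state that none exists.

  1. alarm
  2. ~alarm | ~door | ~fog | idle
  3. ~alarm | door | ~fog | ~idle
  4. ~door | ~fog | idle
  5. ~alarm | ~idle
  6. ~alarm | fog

Unit clause (alarm) forces alarm = True.
In (~alarm | ~idle) only ~idle is left, so idle = False.
In (~alarm | fog) only fog is left, so fog = True.
In (~alarm | ~door | ~fog | idle) only ~door is left, so door = False.
Check each clause:
  (alarm): alarm holds.
  (~alarm | ~door | ~fog | idle): ~door holds.
  (~alarm | door | ~fog | ~idle): ~idle holds.
  (~door | ~fog | idle): ~door holds.
  (~alarm | ~idle): ~idle holds.
  (~alarm | fog): fog holds.
All clauses satisfied.

door = False, idle = False, fog = True, alarm = True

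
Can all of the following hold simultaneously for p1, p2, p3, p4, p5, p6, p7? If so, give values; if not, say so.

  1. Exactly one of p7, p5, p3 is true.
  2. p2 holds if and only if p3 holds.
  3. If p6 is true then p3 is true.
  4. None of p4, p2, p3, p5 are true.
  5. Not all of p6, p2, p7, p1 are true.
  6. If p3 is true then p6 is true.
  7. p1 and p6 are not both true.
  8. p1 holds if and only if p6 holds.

p1: False, p2: False, p3: False, p4: False, p5: False, p6: False, p7: True

  (1) {p7, p5, p3}: 1 true — exactly one ✓
  (2) p2=F, p3=F — same ✓
  (3) p6=F ⇒ p3: vacuous ✓
  (4) {p4, p2, p3, p5}: 0 true — none ✓
  (5) {p6, p2, p7, p1}: 1/4 true — not all ✓
  (6) p3=F ⇒ p6: vacuous ✓
  (7) p1=F, p6=F — not both ✓
  (8) p1=F, p6=F — same ✓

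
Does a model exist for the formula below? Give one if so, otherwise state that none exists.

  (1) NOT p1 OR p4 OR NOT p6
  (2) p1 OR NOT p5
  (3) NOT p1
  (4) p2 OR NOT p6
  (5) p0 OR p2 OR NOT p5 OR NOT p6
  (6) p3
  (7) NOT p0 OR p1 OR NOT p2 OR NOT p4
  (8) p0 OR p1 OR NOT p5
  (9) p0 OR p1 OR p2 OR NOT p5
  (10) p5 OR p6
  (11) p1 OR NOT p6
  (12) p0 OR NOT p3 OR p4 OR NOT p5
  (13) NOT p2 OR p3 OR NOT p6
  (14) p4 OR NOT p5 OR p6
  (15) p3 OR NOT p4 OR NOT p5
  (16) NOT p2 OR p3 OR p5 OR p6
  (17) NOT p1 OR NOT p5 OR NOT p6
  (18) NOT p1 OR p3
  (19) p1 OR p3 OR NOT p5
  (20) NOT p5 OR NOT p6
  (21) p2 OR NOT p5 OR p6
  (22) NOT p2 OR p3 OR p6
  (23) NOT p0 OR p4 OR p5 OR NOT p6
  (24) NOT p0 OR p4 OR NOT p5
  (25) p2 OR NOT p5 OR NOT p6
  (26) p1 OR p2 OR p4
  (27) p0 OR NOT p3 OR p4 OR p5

The formula is unsatisfiable.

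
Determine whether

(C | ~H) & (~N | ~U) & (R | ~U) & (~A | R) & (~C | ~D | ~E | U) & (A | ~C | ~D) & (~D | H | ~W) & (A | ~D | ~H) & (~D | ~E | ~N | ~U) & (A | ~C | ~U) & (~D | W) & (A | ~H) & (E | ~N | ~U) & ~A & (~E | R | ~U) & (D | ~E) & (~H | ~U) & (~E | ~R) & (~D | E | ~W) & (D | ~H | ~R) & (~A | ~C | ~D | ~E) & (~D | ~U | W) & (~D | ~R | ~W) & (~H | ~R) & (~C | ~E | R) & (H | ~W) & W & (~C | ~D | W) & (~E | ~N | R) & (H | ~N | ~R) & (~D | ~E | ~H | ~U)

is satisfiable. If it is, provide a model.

The formula is unsatisfiable.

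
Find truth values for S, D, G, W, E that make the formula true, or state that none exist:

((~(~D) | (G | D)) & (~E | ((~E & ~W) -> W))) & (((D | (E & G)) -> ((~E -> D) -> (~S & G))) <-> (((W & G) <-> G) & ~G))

S=T; D=T; G=T; W=T; E=T

  (~(~D) | (G | D)) & (~E | ((~E & ~W) -> W)) = True
    ~(~D) | (G | D) = True
      ~(~D) = True
        ~D = False
      G | D = True
    ~E | ((~E & ~W) -> W) = True
      ~E = False
      (~E & ~W) -> W = True
        ~E & ~W = False
          ~E = False
          ~W = False
  ((D | (E & G)) -> ((~E -> D) -> (~S & G))) <-> (((W & G) <-> G) & ~G) = True
    (D | (E & G)) -> ((~E -> D) -> (~S & G)) = False
      D | (E & G) = True
        E & G = True
      (~E -> D) -> (~S & G) = False
        ~E -> D = True
          ~E = False
        ~S & G = False
          ~S = False
    ((W & G) <-> G) & ~G = False
      (W & G) <-> G = True
        W & G = True
      ~G = False
Both conjuncts True, so the formula holds.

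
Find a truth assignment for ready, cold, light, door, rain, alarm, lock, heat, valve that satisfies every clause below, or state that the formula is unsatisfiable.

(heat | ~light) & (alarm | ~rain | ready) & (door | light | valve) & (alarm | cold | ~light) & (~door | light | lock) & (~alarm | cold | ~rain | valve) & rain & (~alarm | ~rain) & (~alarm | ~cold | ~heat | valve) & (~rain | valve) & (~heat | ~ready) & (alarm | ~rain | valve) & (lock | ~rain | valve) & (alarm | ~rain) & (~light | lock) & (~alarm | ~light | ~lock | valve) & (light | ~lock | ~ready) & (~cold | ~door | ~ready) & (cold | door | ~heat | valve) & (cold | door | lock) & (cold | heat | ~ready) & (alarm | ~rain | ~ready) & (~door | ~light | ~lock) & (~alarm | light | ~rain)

No satisfying assignment exists.

Case rain = True:
  (~alarm | ~rain) forces alarm = False.
  Clause (alarm | ~rain) is falsified — contradiction.
Case rain = False:
  Clause (rain) is falsified — contradiction.
Both cases fail, so the formula is unsatisfiable.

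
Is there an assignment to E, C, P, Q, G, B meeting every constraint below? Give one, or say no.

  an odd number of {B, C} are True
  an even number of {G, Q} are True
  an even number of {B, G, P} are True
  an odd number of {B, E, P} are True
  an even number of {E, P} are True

E = False, C = False, P = False, Q = True, G = True, B = True

{B, C}: 1 true → odd ✓
{G, Q}: 2 true → even ✓
{B, G, P}: 2 true → even ✓
{B, E, P}: 1 true → odd ✓
{E, P}: 0 true → even ✓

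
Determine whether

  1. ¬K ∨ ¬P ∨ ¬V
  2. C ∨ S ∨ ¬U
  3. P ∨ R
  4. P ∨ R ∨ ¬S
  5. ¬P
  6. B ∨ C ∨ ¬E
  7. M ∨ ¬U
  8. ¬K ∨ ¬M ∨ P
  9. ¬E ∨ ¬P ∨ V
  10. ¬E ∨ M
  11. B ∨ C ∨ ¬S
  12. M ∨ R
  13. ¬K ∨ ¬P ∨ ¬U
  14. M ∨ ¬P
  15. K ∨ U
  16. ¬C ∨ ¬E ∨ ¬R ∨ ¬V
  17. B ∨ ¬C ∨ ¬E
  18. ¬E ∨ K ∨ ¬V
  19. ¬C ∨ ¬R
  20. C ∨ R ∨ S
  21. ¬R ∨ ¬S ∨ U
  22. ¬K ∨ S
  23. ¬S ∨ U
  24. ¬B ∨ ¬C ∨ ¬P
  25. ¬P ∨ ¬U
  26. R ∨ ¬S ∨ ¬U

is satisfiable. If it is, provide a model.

Unit clause (¬P) forces P = False.
In (P ∨ R) only R is left, so R = True.
In (¬C ∨ ¬R) only ¬C is left, so C = False.
Try U = False:
  (K ∨ U) forces K = True.
  (¬K ∨ ¬M ∨ P) forces M = False.
  (¬E ∨ M) forces E = False.
  (¬R ∨ ¬S ∨ U) forces S = False.
  clause (¬K ∨ S) is falsified — backtrack.
So U = True.
  then (C ∨ S ∨ ¬U) forces S = True.
  then (M ∨ ¬U) forces M = True.
  then (¬K ∨ ¬M ∨ P) forces K = False.
  then (B ∨ C ∨ ¬S) forces B = True.
Set V = False.
Set E = False.
All clauses satisfied.

U: True, S: True, B: True, V: False, M: True, E: False, C: False, P: False, R: True, K: False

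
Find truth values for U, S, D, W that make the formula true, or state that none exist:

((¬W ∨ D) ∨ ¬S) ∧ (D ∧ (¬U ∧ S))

U = False, S = True, D = True, W = False

  (¬W ∨ D) ∨ ¬S = True
    ¬W ∨ D = True
      ¬W = True
    ¬S = False
  D ∧ (¬U ∧ S) = True
    ¬U ∧ S = True
      ¬U = True
Both conjuncts True, so the formula holds.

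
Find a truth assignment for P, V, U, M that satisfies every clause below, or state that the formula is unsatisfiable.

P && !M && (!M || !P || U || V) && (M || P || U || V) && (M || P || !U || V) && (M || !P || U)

Unit clause (P) forces P = True.
Unit clause (!M) forces M = False.
In (M || !P || U) only U is left, so U = True.
Set V = False.
Check each clause:
  (P): P holds.
  (!M): !M holds.
  (!M || !P || U || V): !M holds.
  (M || P || U || V): P holds.
  (M || P || !U || V): P holds.
  (M || !P || U): U holds.
All clauses satisfied.

P: True, V: False, U: True, M: False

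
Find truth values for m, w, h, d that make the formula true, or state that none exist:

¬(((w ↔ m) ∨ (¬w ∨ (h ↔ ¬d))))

m = False; w = True; h = True; d = True

  ¬(((w ↔ m) ∨ (¬w ∨ (h ↔ ¬d)))) = True
    (w ↔ m) ∨ (¬w ∨ (h ↔ ¬d)) = False
      w ↔ m = False
      ¬w ∨ (h ↔ ¬d) = False
        ¬w = False
        h ↔ ¬d = False
          ¬d = False
The formula evaluates to True.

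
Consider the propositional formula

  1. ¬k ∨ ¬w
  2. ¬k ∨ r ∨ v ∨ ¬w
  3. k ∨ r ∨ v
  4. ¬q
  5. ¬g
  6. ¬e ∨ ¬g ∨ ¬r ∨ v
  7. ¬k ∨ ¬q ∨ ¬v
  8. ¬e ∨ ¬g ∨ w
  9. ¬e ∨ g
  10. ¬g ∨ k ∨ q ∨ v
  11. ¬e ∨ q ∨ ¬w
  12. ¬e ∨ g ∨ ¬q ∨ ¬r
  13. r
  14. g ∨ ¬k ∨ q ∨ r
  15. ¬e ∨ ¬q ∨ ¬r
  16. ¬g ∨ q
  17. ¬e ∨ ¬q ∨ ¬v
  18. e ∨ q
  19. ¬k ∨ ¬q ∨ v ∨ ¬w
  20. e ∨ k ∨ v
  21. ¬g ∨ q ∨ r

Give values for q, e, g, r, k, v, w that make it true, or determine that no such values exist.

No satisfying assignment exists.

Case q = True:
  Clause (¬q) is falsified — contradiction.
Case q = False:
  (¬g) forces g = False.
  (¬e ∨ g) forces e = False.
  Clause (e ∨ q) is falsified — contradiction.
Both cases fail, so the formula is unsatisfiable.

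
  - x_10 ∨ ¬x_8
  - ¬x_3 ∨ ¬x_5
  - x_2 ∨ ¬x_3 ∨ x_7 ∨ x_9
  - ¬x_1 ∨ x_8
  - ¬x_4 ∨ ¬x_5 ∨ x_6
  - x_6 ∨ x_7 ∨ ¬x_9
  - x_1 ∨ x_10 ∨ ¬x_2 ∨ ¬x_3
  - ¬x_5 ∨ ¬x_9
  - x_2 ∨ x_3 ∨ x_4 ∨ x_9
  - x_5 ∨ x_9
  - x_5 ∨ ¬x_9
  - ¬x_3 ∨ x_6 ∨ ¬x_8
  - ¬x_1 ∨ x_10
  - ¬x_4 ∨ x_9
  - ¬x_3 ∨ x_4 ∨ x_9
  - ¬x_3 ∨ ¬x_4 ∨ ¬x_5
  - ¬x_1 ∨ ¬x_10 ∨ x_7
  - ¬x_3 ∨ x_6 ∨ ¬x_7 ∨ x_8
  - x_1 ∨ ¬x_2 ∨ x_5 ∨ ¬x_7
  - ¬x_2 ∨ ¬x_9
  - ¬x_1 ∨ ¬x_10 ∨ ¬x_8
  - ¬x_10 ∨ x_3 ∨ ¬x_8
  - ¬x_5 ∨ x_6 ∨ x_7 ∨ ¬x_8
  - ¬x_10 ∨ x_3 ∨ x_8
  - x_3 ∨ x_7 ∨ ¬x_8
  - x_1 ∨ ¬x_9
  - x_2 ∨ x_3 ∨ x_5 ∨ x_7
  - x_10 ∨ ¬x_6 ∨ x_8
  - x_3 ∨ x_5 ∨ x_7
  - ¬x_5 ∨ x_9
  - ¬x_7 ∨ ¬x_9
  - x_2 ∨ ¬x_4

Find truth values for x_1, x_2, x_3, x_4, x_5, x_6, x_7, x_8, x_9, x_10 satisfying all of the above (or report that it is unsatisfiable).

Case x_9 = True:
  (¬x_5 ∨ ¬x_9) forces x_5 = False.
  Clause (x_5 ∨ ¬x_9) is falsified — contradiction.
Case x_9 = False:
  (x_5 ∨ x_9) forces x_5 = True.
  Clause (¬x_5 ∨ x_9) is falsified — contradiction.
Both cases fail, so the formula is unsatisfiable.

Unsatisfiable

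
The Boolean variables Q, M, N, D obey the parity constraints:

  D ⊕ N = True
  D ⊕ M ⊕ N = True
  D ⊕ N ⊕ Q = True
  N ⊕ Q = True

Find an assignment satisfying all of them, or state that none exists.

Q=F, M=F, N=T, D=F

D ⊕ N = F ⊕ T = True ✓
D ⊕ M ⊕ N = F ⊕ F ⊕ T = True ✓
D ⊕ N ⊕ Q = F ⊕ T ⊕ F = True ✓
N ⊕ Q = T ⊕ F = True ✓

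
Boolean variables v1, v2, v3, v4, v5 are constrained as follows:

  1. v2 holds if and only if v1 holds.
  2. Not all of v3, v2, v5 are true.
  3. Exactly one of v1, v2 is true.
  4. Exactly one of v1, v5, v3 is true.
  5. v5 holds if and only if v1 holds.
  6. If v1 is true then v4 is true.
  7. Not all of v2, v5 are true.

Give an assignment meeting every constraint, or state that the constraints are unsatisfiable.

Case v1 = True:
  (1) with v1=T forces v2 = True.
  Constraint (3) is violated (v1=T, v2=T) — contradiction.
Case v1 = False:
  (1) with v1=F forces v2 = False.
  Constraint (3) is violated (v1=F, v2=F) — contradiction.
Both cases fail — unsatisfiable.

Unsatisfiable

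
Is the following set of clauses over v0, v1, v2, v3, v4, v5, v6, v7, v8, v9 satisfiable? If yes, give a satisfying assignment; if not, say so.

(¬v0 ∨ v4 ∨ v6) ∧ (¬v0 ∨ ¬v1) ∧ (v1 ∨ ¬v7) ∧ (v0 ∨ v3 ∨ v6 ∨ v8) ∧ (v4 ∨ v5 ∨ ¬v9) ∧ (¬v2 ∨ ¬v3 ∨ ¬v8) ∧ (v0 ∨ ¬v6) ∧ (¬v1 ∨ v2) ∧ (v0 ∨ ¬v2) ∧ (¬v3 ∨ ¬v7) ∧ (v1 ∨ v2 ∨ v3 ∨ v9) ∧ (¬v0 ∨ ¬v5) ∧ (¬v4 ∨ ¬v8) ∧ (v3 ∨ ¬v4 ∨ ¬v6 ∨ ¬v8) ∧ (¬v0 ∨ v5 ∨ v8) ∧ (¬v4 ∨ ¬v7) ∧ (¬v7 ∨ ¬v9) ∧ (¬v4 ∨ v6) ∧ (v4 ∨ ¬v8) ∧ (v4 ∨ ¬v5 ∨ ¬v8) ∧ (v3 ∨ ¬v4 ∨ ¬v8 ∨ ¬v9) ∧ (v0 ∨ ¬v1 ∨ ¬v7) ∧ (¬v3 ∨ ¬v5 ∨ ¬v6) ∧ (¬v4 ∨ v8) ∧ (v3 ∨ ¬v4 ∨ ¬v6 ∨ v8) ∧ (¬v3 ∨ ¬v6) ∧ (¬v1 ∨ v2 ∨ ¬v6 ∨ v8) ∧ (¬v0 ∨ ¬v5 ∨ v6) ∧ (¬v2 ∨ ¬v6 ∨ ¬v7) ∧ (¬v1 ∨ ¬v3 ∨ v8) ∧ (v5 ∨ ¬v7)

Set v0 = False.
  then (v0 ∨ ¬v6) forces v6 = False.
  then (v0 ∨ ¬v2) forces v2 = False.
  then (¬v4 ∨ v6) forces v4 = False.
  then (v4 ∨ ¬v8) forces v8 = False.
  then (v0 ∨ v3 ∨ v6 ∨ v8) forces v3 = True.
  then (¬v1 ∨ v2) forces v1 = False.
  then (¬v3 ∨ ¬v7) forces v7 = False.
Set v5 = True.
Set v9 = True.
All clauses satisfied.

v0 = False, v1 = False, v2 = False, v3 = True, v4 = False, v5 = True, v6 = False, v7 = False, v8 = False, v9 = True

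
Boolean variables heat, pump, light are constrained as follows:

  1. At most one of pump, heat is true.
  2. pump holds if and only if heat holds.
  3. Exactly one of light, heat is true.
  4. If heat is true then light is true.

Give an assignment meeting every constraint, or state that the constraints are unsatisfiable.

heat = False, pump = False, light = True

  (1) {pump, heat}: 0 true — at most one ✓
  (2) pump=F, heat=F — same ✓
  (3) {light, heat}: 1 true — exactly one ✓
  (4) heat=F ⇒ light: vacuous ✓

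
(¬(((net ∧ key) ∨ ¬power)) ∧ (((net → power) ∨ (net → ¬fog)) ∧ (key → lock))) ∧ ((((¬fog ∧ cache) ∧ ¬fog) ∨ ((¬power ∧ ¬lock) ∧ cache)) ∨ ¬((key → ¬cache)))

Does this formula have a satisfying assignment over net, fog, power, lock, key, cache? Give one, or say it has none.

net = False, fog = True, power = True, lock = True, key = True, cache = True

  ¬(((net ∧ key) ∨ ¬power)) ∧ (((net → power) ∨ (net → ¬fog)) ∧ (key → lock)) = True
    ¬(((net ∧ key) ∨ ¬power)) = True
      (net ∧ key) ∨ ¬power = False
        net ∧ key = False
        ¬power = False
    ((net → power) ∨ (net → ¬fog)) ∧ (key → lock) = True
      (net → power) ∨ (net → ¬fog) = True
        net → power = True
        net → ¬fog = True
          ¬fog = False
      key → lock = True
  (((¬fog ∧ cache) ∧ ¬fog) ∨ ((¬power ∧ ¬lock) ∧ cache)) ∨ ¬((key → ¬cache)) = True
    ((¬fog ∧ cache) ∧ ¬fog) ∨ ((¬power ∧ ¬lock) ∧ cache) = False
      (¬fog ∧ cache) ∧ ¬fog = False
        ¬fog ∧ cache = False
          ¬fog = False
        ¬fog = False
      (¬power ∧ ¬lock) ∧ cache = False
        ¬power ∧ ¬lock = False
          ¬power = False
          ¬lock = False
    ¬((key → ¬cache)) = True
      key → ¬cache = False
        ¬cache = False
Both conjuncts True, so the formula holds.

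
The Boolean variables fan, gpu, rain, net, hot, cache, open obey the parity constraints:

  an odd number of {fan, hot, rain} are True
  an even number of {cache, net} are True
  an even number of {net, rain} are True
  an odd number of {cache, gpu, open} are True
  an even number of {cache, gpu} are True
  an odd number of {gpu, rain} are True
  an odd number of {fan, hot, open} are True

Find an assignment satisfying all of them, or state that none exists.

Adding constraints 2, 3, 5, 6 mod 2: every variable appears an even number of times on the left, so the left side is 0.
But the right sides sum to 1 (mod 2). 0 ≠ 1 — the system is inconsistent.

The formula is unsatisfiable.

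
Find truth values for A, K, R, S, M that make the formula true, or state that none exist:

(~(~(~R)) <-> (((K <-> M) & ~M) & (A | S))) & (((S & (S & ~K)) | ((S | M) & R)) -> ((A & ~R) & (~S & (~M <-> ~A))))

A: True; K: False; R: False; S: False; M: False

  ~(~(~R)) <-> (((K <-> M) & ~M) & (A | S)) = True
    ~(~(~R)) = True
      ~(~R) = False
        ~R = True
    ((K <-> M) & ~M) & (A | S) = True
      (K <-> M) & ~M = True
        K <-> M = True
        ~M = True
      A | S = True
  ((S & (S & ~K)) | ((S | M) & R)) -> ((A & ~R) & (~S & (~M <-> ~A))) = True
    (S & (S & ~K)) | ((S | M) & R) = False
      S & (S & ~K) = False
        S & ~K = False
          ~K = True
      (S | M) & R = False
        S | M = False
    (A & ~R) & (~S & (~M <-> ~A)) = False
      A & ~R = True
        ~R = True
      ~S & (~M <-> ~A) = False
        ~S = True
        ~M <-> ~A = False
          ~M = True
          ~A = False
Both conjuncts True, so the formula holds.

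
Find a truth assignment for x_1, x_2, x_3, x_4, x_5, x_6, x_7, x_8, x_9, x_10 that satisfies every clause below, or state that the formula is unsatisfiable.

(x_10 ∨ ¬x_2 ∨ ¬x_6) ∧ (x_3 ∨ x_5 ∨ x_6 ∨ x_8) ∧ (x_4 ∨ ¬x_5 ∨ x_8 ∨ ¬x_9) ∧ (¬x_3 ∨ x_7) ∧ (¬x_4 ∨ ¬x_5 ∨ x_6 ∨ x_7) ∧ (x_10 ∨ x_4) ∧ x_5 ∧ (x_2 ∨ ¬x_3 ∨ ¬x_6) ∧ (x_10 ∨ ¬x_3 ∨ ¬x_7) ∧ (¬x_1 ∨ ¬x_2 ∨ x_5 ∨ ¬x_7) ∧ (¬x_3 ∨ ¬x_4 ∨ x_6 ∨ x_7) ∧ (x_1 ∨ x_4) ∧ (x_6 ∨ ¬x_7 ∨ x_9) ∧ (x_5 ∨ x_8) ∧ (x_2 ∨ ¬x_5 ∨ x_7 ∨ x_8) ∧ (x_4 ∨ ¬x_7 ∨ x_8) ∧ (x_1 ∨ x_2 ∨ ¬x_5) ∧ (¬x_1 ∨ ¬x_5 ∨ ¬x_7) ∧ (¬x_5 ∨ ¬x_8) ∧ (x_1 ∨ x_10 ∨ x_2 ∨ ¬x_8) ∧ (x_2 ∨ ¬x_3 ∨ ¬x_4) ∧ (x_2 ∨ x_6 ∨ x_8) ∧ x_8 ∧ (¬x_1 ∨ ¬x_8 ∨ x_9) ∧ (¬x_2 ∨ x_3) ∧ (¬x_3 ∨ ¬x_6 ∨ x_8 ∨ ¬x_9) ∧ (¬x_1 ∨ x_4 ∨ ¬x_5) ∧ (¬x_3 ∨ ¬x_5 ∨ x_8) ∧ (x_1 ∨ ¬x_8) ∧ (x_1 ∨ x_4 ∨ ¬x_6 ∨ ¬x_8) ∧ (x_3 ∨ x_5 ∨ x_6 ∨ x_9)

Case x_5 = True:
  (¬x_5 ∨ ¬x_8) forces x_8 = False.
  Clause (x_8) is falsified — contradiction.
Case x_5 = False:
  Clause (x_5) is falsified — contradiction.
Both cases fail, so the formula is unsatisfiable.

Unsatisfiable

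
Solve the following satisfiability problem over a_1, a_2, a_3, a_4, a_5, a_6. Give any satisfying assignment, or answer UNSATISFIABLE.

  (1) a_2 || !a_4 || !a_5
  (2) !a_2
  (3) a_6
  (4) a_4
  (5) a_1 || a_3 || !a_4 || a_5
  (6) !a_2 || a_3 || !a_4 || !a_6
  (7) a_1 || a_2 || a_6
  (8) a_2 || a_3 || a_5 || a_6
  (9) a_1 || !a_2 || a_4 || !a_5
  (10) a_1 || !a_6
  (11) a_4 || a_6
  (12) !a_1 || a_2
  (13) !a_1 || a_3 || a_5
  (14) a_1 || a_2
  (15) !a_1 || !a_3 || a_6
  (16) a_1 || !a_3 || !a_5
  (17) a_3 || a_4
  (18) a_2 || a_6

Unsatisfiable — no assignment works.

Case a_1 = True:
  (!a_2) forces a_2 = False.
  Clause (!a_1 || a_2) is falsified — contradiction.
Case a_1 = False:
  (!a_2) forces a_2 = False.
  Clause (a_1 || a_2) is falsified — contradiction.
Both cases fail, so the formula is unsatisfiable.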